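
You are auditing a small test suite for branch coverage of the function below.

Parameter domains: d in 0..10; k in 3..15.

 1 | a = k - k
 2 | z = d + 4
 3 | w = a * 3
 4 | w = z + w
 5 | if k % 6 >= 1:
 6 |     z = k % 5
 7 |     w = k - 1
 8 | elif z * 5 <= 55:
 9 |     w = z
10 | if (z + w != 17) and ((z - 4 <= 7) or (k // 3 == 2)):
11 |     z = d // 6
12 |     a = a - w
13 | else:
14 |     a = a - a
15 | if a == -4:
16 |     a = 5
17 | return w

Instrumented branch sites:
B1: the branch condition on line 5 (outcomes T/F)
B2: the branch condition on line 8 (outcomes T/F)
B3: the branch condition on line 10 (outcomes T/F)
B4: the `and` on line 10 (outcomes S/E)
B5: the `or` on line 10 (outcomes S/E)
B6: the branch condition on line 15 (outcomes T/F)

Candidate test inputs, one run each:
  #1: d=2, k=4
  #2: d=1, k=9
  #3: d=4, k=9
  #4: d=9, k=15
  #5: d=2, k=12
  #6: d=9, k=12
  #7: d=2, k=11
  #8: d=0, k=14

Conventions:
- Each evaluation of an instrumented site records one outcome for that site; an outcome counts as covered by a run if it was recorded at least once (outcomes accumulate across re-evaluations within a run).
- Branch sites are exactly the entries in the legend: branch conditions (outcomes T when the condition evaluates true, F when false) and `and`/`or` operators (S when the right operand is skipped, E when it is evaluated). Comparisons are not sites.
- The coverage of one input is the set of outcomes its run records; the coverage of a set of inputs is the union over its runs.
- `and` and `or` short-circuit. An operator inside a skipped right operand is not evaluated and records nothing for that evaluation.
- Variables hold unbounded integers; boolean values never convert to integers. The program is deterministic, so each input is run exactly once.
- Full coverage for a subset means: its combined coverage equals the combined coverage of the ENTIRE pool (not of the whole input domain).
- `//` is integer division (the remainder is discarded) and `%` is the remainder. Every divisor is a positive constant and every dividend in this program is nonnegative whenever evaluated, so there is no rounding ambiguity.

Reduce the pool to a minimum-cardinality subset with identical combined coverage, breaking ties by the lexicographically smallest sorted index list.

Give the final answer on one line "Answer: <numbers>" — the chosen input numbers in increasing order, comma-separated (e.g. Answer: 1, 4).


#1 (d=2, k=4) -> B1->T, B4->E, B5->S, B3->T, B6->F; covered: B1=T, B3=T, B4=E, B5=S, B6=F
#2 (d=1, k=9) -> B1->T, B4->E, B5->S, B3->T, B6->F; covered: B1=T, B3=T, B4=E, B5=S, B6=F
#3 (d=4, k=9) -> B1->T, B4->E, B5->S, B3->T, B6->F; covered: B1=T, B3=T, B4=E, B5=S, B6=F
#4 (d=9, k=15) -> B1->T, B4->E, B5->S, B3->T, B6->F; covered: B1=T, B3=T, B4=E, B5=S, B6=F
#5 (d=2, k=12) -> B1->F, B2->T, B4->E, B5->S, B3->T, B6->F; covered: B1=F, B2=T, B3=T, B4=E, B5=S, B6=F
#6 (d=9, k=12) -> B1->F, B2->F, B4->E, B5->E, B3->F, B6->F; covered: B1=F, B2=F, B3=F, B4=E, B5=E, B6=F
#7 (d=2, k=11) -> B1->T, B4->E, B5->S, B3->T, B6->F; covered: B1=T, B3=T, B4=E, B5=S, B6=F
#8 (d=0, k=14) -> B1->T, B4->S, B3->F, B6->F; covered: B1=T, B3=F, B4=S, B6=F
together the pool reaches 11 outcomes: B1=T, B1=F, B2=T, B2=F, B3=T, B3=F, B4=S, B4=E, B5=S, B5=E, B6=F
every size-1 subset falls short of the 11 outcomes (best: 6/11)
every size-2 subset falls short of the 11 outcomes (best: 9/11)
at size 3, {5, 6, 8} reaches all 11 outcomes; every lexicographically earlier size-3 subset fails
Answer: 5, 6, 8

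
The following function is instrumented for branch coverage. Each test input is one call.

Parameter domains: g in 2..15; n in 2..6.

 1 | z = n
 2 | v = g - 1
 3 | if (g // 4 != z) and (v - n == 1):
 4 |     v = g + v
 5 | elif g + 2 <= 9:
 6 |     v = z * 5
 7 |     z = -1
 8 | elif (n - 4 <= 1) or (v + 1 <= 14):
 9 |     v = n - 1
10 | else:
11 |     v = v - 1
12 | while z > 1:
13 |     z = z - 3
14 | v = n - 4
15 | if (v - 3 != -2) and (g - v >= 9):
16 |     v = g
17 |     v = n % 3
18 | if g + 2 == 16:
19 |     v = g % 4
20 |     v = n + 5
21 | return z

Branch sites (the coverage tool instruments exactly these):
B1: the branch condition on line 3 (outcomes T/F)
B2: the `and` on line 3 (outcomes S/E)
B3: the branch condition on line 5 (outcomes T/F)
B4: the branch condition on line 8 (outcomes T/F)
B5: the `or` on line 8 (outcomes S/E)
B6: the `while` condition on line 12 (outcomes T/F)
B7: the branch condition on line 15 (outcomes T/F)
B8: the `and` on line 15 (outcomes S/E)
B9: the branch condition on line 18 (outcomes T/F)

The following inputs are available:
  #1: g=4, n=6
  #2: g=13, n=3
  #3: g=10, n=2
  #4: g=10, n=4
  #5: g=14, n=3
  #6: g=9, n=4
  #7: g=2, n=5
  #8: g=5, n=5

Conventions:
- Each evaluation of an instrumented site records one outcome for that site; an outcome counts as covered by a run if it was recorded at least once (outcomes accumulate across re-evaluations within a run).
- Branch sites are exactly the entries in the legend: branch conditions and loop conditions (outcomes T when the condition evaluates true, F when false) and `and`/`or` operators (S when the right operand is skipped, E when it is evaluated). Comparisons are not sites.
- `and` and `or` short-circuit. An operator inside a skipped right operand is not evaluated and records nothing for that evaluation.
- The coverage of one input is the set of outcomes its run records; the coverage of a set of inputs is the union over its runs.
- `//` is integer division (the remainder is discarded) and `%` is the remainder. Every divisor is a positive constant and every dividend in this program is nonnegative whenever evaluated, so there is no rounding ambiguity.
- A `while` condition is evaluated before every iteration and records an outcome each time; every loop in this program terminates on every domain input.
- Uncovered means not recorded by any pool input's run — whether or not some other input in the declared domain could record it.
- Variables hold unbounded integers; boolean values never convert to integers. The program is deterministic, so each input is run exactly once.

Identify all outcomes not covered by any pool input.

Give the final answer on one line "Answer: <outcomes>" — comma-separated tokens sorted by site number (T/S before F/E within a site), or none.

test 1 (g=4, n=6) fires B2->E, B1->F, B3->T, B6->F, B8->E, B7->F, B9->F; hits B1=F, B2=E, B3=T, B6=F, B7=F, B8=E, B9=F
test 2 (g=13, n=3) fires B2->S, B1->F, B3->F, B5->S, B4->T, B6->T, B6->F, B8->E, B7->T, B9->F; hits B1=F, B2=S, B3=F, B4=T, B5=S, B6=T, B6=F, B7=T, B8=E, B9=F
test 3 (g=10, n=2) fires B2->S, B1->F, B3->F, B5->S, B4->T, B6->T, B6->F, B8->E, B7->T, B9->F; hits B1=F, B2=S, B3=F, B4=T, B5=S, B6=T, B6=F, B7=T, B8=E, B9=F
test 4 (g=10, n=4) fires B2->E, B1->F, B3->F, B5->S, B4->T, B6->T, B6->F, B8->E, B7->T, B9->F; hits B1=F, B2=E, B3=F, B4=T, B5=S, B6=T, B6=F, B7=T, B8=E, B9=F
test 5 (g=14, n=3) fires B2->S, B1->F, B3->F, B5->S, B4->T, B6->T, B6->F, B8->E, B7->T, B9->T; hits B1=F, B2=S, B3=F, B4=T, B5=S, B6=T, B6=F, B7=T, B8=E, B9=T
test 6 (g=9, n=4) fires B2->E, B1->F, B3->F, B5->S, B4->T, B6->T, B6->F, B8->E, B7->T, B9->F; hits B1=F, B2=E, B3=F, B4=T, B5=S, B6=T, B6=F, B7=T, B8=E, B9=F
test 7 (g=2, n=5) fires B2->E, B1->F, B3->T, B6->F, B8->S, B7->F, B9->F; hits B1=F, B2=E, B3=T, B6=F, B7=F, B8=S, B9=F
test 8 (g=5, n=5) fires B2->E, B1->F, B3->T, B6->F, B8->S, B7->F, B9->F; hits B1=F, B2=E, B3=T, B6=F, B7=F, B8=S, B9=F
union over the pool: B1=F, B2=S, B2=E, B3=T, B3=F, B4=T, B5=S, B6=T, B6=F, B7=T, B7=F, B8=S, B8=E, B9=T, B9=F
uncovered (3 of 18): B1=T, B4=F, B5=E

Answer: B1=T, B4=F, B5=E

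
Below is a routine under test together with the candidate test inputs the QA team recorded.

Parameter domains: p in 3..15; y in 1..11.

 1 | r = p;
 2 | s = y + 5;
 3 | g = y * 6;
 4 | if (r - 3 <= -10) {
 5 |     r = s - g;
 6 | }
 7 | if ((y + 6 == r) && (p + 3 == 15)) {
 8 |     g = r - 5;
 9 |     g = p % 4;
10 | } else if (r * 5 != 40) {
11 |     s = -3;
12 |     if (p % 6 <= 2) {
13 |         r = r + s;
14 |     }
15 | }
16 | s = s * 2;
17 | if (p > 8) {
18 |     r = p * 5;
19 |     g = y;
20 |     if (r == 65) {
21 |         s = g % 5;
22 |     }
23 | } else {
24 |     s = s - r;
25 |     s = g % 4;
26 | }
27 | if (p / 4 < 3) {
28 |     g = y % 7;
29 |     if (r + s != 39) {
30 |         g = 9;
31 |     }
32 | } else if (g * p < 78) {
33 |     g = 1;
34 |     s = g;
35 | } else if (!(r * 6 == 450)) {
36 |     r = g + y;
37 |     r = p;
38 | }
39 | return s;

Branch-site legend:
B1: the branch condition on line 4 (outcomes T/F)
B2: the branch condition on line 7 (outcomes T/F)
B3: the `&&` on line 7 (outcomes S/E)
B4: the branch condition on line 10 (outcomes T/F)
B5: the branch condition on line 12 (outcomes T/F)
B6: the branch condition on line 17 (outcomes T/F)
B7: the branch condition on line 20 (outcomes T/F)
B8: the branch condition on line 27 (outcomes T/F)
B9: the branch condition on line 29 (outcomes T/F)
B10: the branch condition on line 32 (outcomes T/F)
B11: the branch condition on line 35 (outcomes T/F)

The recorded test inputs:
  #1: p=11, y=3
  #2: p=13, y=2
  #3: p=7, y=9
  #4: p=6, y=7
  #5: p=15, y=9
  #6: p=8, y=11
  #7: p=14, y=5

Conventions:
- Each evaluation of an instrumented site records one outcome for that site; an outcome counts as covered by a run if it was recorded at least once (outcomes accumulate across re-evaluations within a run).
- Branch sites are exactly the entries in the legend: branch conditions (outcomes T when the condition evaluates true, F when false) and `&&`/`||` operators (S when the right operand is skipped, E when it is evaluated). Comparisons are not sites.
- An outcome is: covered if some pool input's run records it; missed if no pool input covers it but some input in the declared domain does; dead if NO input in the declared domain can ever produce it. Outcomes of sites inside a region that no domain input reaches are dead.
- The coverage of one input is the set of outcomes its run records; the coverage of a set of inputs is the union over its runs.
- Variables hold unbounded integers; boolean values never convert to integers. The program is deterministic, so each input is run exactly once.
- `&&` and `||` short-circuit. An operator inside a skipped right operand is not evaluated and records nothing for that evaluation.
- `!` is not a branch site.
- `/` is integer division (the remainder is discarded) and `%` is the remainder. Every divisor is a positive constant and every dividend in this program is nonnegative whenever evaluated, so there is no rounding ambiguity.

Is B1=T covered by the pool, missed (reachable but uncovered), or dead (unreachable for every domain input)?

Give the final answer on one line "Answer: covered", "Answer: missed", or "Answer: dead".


no pool input records B1=T
checking all 143 inputs in the declared domain: B1=T is never recorded -> dead
Answer: dead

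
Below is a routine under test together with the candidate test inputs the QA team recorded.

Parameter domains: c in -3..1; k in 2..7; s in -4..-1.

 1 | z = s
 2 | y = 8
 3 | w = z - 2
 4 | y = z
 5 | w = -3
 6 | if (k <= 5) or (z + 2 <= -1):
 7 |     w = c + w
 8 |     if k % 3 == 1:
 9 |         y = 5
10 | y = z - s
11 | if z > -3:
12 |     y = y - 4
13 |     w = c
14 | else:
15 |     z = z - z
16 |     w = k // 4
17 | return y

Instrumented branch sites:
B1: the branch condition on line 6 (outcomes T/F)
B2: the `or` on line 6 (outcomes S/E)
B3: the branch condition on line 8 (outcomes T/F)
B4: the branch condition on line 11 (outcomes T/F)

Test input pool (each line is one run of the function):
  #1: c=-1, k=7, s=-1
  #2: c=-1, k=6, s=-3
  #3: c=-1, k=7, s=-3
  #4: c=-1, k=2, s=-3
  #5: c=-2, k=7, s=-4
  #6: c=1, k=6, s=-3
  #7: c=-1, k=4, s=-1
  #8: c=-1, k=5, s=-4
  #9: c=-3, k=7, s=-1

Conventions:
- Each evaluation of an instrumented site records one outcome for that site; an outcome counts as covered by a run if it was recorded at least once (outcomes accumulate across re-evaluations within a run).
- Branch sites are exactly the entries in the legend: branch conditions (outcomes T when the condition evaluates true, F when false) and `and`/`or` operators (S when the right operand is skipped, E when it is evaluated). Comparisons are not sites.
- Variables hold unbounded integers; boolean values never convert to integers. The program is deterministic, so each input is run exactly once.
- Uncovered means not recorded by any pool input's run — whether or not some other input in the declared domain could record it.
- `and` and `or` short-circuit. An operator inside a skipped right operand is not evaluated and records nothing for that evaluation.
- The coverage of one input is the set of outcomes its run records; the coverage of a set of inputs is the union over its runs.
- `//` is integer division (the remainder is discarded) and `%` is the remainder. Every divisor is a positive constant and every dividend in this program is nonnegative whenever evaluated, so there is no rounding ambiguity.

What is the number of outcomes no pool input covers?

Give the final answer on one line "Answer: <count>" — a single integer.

run #1 (c=-1, k=7, s=-1) records B1=F, B2=E, B4=T
run #2 (c=-1, k=6, s=-3) records B1=T, B2=E, B3=F, B4=F
run #3 (c=-1, k=7, s=-3) records B1=T, B2=E, B3=T, B4=F
run #4 (c=-1, k=2, s=-3) records B1=T, B2=S, B3=F, B4=F
run #5 (c=-2, k=7, s=-4) records B1=T, B2=E, B3=T, B4=F
run #6 (c=1, k=6, s=-3) records B1=T, B2=E, B3=F, B4=F
run #7 (c=-1, k=4, s=-1) records B1=T, B2=S, B3=T, B4=T
run #8 (c=-1, k=5, s=-4) records B1=T, B2=S, B3=F, B4=F
run #9 (c=-3, k=7, s=-1) records B1=F, B2=E, B4=T
union over the pool: B1=T, B1=F, B2=S, B2=E, B3=T, B3=F, B4=T, B4=F
uncovered (0 of 8): none

Answer: 0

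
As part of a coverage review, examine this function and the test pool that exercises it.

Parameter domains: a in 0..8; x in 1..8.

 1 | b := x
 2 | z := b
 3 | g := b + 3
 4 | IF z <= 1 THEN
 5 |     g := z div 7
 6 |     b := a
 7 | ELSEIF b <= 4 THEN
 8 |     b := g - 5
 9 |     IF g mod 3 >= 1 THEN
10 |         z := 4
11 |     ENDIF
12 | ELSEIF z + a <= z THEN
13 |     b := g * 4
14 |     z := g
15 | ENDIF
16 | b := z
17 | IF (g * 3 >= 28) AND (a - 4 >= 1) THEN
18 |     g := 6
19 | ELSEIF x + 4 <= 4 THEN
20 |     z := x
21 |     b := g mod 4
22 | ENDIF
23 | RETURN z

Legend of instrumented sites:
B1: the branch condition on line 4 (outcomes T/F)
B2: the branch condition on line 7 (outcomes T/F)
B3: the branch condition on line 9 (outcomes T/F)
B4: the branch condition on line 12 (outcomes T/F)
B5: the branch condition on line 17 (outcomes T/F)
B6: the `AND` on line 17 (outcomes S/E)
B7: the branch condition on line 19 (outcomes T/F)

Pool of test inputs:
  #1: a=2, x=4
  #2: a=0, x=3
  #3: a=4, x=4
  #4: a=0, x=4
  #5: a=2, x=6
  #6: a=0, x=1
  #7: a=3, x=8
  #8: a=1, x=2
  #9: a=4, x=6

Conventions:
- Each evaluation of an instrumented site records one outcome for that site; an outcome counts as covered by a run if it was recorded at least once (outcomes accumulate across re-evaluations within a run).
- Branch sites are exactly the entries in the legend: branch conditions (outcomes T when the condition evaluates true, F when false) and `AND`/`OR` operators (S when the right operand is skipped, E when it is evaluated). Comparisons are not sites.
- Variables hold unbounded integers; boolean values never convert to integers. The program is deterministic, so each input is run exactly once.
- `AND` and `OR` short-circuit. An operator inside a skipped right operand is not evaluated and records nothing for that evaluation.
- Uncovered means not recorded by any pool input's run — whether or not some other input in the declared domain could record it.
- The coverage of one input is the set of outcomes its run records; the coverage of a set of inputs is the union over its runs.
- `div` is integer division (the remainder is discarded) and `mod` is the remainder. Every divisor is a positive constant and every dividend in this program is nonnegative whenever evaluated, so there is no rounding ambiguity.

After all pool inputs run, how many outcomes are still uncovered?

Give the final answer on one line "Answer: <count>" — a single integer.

run #1 (a=2, x=4) runs B1->F, B2->T, B3->T, B6->S, B5->F, B7->F; records B1=F, B2=T, B3=T, B5=F, B6=S, B7=F
run #2 (a=0, x=3) runs B1->F, B2->T, B3->F, B6->S, B5->F, B7->F; records B1=F, B2=T, B3=F, B5=F, B6=S, B7=F
run #3 (a=4, x=4) runs B1->F, B2->T, B3->T, B6->S, B5->F, B7->F; records B1=F, B2=T, B3=T, B5=F, B6=S, B7=F
run #4 (a=0, x=4) runs B1->F, B2->T, B3->T, B6->S, B5->F, B7->F; records B1=F, B2=T, B3=T, B5=F, B6=S, B7=F
run #5 (a=2, x=6) runs B1->F, B2->F, B4->F, B6->S, B5->F, B7->F; records B1=F, B2=F, B4=F, B5=F, B6=S, B7=F
run #6 (a=0, x=1) runs B1->T, B6->S, B5->F, B7->F; records B1=T, B5=F, B6=S, B7=F
run #7 (a=3, x=8) runs B1->F, B2->F, B4->F, B6->E, B5->F, B7->F; records B1=F, B2=F, B4=F, B5=F, B6=E, B7=F
run #8 (a=1, x=2) runs B1->F, B2->T, B3->T, B6->S, B5->F, B7->F; records B1=F, B2=T, B3=T, B5=F, B6=S, B7=F
run #9 (a=4, x=6) runs B1->F, B2->F, B4->F, B6->S, B5->F, B7->F; records B1=F, B2=F, B4=F, B5=F, B6=S, B7=F
union over the pool: B1=T, B1=F, B2=T, B2=F, B3=T, B3=F, B4=F, B5=F, B6=S, B6=E, B7=F
uncovered (3 of 14): B4=T, B5=T, B7=T

Answer: 3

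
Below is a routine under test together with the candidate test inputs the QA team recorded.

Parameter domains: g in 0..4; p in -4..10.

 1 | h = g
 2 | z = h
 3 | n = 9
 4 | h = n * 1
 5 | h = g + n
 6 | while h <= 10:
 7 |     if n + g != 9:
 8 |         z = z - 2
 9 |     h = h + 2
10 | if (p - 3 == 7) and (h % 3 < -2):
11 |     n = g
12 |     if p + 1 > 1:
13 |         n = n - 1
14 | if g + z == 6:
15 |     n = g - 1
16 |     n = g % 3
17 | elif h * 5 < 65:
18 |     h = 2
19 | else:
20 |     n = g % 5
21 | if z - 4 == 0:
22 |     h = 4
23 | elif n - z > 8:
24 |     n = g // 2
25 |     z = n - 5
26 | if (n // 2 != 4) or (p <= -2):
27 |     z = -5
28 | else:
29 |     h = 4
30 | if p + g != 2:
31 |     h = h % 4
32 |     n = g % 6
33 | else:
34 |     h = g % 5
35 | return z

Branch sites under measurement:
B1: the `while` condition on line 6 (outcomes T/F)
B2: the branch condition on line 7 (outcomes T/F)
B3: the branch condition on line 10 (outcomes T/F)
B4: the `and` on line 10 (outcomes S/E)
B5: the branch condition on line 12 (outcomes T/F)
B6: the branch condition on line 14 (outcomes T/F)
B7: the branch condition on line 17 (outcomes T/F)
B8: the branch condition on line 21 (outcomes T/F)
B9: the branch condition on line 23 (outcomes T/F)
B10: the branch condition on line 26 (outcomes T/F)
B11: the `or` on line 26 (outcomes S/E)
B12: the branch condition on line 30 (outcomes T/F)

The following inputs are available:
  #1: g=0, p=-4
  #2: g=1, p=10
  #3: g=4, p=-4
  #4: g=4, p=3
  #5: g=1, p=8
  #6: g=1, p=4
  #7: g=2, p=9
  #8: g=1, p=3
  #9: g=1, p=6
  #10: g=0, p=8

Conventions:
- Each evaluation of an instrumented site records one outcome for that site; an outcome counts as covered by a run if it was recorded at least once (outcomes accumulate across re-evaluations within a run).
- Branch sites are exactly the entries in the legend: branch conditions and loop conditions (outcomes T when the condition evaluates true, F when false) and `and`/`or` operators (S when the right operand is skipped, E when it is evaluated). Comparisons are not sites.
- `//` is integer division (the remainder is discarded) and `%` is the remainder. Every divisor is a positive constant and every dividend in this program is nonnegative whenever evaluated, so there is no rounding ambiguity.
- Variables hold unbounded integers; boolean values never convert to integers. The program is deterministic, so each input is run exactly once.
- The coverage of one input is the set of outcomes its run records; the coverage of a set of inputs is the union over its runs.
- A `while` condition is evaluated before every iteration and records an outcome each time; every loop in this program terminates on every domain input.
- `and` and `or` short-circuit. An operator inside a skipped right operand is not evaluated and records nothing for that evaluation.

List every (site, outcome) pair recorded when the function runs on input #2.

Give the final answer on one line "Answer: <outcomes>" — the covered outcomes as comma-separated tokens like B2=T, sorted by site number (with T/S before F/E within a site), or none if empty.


Running input #2 (g=1, p=10), event by event:
  B1->T, B2->T, B1->F, B4->E, B3->F, B6->F, B7->T, B8->F, B9->T, B11->S
  B10->T, B12->T
deduplicating events, the covered set is: B1=T, B1=F, B2=T, B3=F, B4=E, B6=F, B7=T, B8=F, B9=T, B10=T, B11=S, B12=T
Answer: B1=T, B1=F, B2=T, B3=F, B4=E, B6=F, B7=T, B8=F, B9=T, B10=T, B11=S, B12=T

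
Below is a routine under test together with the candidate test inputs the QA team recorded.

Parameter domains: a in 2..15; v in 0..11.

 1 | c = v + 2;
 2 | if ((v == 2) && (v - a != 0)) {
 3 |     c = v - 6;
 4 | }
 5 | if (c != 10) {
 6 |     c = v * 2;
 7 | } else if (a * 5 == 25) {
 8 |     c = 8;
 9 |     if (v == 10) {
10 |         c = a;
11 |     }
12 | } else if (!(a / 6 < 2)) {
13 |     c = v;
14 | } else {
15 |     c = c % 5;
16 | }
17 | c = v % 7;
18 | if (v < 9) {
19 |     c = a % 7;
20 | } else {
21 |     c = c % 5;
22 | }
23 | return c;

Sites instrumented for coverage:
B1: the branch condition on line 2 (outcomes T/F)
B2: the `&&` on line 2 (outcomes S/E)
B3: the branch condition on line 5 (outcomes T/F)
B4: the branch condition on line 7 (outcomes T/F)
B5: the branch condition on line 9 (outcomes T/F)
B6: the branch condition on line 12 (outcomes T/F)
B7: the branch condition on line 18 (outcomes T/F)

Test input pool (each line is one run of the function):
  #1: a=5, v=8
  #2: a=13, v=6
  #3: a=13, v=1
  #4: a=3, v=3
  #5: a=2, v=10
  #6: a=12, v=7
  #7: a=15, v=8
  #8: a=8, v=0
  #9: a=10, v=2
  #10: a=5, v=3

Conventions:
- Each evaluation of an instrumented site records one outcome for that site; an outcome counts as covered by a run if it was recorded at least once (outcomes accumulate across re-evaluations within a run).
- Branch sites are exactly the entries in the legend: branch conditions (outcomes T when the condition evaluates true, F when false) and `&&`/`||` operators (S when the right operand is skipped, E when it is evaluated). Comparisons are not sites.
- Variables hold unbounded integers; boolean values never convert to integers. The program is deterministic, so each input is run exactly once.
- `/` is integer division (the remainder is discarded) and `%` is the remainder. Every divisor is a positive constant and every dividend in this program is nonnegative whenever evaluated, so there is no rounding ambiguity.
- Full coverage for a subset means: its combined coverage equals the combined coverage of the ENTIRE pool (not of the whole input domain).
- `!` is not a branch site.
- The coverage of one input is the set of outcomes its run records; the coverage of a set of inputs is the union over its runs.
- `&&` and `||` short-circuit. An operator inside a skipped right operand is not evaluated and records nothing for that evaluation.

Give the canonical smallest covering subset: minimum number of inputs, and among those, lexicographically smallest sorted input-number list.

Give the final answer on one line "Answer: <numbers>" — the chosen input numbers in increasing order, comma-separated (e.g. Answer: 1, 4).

run #1 (a=5, v=8) runs B2->S, B1->F, B3->F, B4->T, B5->F, B7->T; records B1=F, B2=S, B3=F, B4=T, B5=F, B7=T
run #2 (a=13, v=6) runs B2->S, B1->F, B3->T, B7->T; records B1=F, B2=S, B3=T, B7=T
run #3 (a=13, v=1) runs B2->S, B1->F, B3->T, B7->T; records B1=F, B2=S, B3=T, B7=T
run #4 (a=3, v=3) runs B2->S, B1->F, B3->T, B7->T; records B1=F, B2=S, B3=T, B7=T
run #5 (a=2, v=10) runs B2->S, B1->F, B3->T, B7->F; records B1=F, B2=S, B3=T, B7=F
run #6 (a=12, v=7) runs B2->S, B1->F, B3->T, B7->T; records B1=F, B2=S, B3=T, B7=T
run #7 (a=15, v=8) runs B2->S, B1->F, B3->F, B4->F, B6->T, B7->T; records B1=F, B2=S, B3=F, B4=F, B6=T, B7=T
run #8 (a=8, v=0) runs B2->S, B1->F, B3->T, B7->T; records B1=F, B2=S, B3=T, B7=T
run #9 (a=10, v=2) runs B2->E, B1->T, B3->T, B7->T; records B1=T, B2=E, B3=T, B7=T
run #10 (a=5, v=3) runs B2->S, B1->F, B3->T, B7->T; records B1=F, B2=S, B3=T, B7=T
union over all inputs: B1=T, B1=F, B2=S, B2=E, B3=T, B3=F, B4=T, B4=F, B5=F, B6=T, B7=T, B7=F (12 outcomes)
no size-1 subset reaches all 12 outcomes (best union: 6/12)
no size-2 subset reaches all 12 outcomes (best union: 9/12)
no size-3 subset reaches all 12 outcomes (best union: 11/12)
at size 4, {1, 5, 7, 9} reaches all 12 outcomes; every lexicographically earlier size-4 subset fails

Answer: 1, 5, 7, 9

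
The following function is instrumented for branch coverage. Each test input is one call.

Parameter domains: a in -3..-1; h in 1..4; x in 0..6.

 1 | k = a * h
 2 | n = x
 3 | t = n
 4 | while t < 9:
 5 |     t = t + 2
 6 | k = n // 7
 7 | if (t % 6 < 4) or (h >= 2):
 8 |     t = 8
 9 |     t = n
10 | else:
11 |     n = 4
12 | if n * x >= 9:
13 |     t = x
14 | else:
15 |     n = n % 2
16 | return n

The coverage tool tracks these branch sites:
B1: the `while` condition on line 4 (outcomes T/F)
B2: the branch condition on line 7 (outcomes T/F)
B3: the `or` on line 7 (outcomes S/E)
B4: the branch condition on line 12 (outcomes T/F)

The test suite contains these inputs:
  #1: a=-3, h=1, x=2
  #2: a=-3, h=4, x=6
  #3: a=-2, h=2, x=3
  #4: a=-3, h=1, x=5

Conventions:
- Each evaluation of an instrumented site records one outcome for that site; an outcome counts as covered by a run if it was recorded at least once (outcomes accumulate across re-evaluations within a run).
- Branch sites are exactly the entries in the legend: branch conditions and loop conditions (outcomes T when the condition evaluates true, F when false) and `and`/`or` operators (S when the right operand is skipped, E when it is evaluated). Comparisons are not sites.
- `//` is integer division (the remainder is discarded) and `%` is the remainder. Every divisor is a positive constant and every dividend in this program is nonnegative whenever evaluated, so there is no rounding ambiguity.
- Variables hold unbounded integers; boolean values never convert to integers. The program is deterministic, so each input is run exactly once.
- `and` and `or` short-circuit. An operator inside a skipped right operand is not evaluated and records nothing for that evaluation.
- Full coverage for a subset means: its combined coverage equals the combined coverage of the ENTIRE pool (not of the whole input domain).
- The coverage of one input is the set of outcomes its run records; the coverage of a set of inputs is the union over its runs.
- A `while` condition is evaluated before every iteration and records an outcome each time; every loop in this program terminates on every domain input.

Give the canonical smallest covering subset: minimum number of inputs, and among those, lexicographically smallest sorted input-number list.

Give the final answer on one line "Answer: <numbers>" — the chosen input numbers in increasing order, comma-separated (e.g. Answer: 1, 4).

test 1 (a=-3, h=1, x=2) hits B1=T, B1=F, B2=F, B3=E, B4=F
test 2 (a=-3, h=4, x=6) hits B1=T, B1=F, B2=T, B3=E, B4=T
test 3 (a=-2, h=2, x=3) hits B1=T, B1=F, B2=T, B3=S, B4=T
test 4 (a=-3, h=1, x=5) hits B1=T, B1=F, B2=T, B3=S, B4=T
pool-wide coverage (8 outcomes): B1=T, B1=F, B2=T, B2=F, B3=S, B3=E, B4=T, B4=F
no size-1 subset reaches all 8 outcomes (best union: 5/8)
the canonical winner is {1, 3}: size 2, full 8-outcome coverage, earliest index list among size-2 covers

Answer: 1, 3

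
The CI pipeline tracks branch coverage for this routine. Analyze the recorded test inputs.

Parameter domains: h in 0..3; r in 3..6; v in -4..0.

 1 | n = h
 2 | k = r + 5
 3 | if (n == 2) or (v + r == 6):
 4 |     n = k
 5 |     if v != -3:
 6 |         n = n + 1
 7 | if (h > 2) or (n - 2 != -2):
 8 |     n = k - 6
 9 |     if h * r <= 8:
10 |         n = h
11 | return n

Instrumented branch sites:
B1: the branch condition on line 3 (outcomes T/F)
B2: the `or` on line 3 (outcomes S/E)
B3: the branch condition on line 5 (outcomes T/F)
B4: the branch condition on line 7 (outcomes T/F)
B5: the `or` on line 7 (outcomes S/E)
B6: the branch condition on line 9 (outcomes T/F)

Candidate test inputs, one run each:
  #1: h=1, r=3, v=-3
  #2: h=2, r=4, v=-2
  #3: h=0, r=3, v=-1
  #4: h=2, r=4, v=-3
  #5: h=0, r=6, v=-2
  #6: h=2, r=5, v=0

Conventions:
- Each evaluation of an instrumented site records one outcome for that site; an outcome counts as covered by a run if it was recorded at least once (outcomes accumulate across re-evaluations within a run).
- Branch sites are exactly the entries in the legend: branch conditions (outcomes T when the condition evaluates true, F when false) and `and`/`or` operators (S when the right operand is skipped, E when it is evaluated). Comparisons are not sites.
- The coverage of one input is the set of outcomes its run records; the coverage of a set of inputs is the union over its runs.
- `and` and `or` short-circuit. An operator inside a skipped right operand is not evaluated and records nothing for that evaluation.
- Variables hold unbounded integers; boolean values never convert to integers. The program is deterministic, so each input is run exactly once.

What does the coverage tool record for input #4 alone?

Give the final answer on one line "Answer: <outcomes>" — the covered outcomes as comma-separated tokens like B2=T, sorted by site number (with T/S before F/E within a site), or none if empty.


Simulating input #4 (h=2, r=4, v=-3) step by step:
  B2->S, B1->T, B3->F, B5->E, B4->T, B6->T
deduplicating events, the covered set is: B1=T, B2=S, B3=F, B4=T, B5=E, B6=T
Answer: B1=T, B2=S, B3=F, B4=T, B5=E, B6=T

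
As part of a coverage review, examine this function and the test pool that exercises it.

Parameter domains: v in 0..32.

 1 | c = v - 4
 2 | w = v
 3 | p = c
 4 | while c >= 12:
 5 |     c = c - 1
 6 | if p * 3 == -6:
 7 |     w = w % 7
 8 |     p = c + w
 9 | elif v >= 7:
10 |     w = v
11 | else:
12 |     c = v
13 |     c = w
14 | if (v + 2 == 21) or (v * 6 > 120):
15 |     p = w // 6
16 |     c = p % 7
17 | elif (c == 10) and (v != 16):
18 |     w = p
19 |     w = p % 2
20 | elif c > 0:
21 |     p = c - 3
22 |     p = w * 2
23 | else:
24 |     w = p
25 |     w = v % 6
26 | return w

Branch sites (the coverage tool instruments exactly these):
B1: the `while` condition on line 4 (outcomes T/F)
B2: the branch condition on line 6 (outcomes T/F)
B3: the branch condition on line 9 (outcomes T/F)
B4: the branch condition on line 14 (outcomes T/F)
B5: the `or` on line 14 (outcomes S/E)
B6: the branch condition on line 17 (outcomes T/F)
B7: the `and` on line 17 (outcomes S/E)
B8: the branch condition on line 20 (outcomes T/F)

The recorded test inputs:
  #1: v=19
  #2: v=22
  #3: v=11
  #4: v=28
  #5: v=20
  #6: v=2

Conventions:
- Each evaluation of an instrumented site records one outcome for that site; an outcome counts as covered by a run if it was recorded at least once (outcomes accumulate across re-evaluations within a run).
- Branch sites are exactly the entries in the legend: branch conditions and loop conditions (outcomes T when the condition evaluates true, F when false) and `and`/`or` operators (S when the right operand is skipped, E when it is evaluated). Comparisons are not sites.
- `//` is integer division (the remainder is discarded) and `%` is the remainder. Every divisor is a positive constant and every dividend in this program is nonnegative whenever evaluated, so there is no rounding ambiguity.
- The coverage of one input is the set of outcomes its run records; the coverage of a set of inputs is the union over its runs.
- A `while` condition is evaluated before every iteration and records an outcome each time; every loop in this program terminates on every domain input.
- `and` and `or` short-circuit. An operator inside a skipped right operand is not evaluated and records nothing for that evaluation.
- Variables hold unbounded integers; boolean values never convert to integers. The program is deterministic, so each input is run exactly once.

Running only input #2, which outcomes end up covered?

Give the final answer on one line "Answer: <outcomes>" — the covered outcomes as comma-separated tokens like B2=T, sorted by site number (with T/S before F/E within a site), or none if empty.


Tracing the run of input #2 (v=22):
  B1->T, B1->T, B1->T, B1->T, B1->T, B1->T, B1->T, B1->F, B2->F, B3->T
  B5->E, B4->T
distinct outcomes covered: B1=T, B1=F, B2=F, B3=T, B4=T, B5=E
Answer: B1=T, B1=F, B2=F, B3=T, B4=T, B5=E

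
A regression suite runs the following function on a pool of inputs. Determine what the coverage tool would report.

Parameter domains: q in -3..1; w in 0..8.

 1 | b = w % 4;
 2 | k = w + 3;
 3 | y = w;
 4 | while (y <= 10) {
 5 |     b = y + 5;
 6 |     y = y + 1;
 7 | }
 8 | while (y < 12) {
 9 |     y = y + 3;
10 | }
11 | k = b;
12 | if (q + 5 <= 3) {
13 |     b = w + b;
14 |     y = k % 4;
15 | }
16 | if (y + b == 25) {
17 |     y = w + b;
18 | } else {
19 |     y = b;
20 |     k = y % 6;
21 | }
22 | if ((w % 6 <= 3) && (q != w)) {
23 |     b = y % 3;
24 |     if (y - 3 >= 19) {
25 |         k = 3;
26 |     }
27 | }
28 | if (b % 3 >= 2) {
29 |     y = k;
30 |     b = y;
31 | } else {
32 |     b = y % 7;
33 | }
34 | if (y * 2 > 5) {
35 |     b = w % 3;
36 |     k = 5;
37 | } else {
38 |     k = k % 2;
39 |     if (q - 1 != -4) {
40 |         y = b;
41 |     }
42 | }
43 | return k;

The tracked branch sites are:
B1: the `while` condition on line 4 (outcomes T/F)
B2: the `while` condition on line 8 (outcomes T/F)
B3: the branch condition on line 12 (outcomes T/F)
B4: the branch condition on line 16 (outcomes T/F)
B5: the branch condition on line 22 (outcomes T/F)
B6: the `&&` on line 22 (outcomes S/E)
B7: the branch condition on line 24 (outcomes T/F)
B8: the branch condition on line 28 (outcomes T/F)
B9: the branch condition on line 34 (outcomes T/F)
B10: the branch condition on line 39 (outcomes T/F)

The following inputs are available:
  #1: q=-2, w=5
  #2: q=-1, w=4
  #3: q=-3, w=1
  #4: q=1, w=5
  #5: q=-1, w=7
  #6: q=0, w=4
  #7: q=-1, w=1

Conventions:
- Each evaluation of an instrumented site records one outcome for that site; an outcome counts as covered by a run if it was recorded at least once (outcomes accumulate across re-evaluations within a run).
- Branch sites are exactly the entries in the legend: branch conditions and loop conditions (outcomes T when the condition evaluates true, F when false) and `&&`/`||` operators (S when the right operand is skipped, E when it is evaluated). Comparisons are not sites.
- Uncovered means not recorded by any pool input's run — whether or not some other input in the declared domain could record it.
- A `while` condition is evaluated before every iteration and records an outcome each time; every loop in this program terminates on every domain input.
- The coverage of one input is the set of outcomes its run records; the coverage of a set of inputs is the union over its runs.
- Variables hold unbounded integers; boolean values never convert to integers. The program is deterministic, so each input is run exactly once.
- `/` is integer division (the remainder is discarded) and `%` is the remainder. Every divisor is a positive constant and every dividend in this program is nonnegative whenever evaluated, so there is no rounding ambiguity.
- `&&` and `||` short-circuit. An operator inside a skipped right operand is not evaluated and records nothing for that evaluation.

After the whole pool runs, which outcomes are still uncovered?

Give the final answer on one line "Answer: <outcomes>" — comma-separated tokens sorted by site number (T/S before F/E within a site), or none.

run #1 (q=-2, w=5) runs B1->T, B1->T, B1->T, B1->T, B1->T, B1->T, B1->F, B2->T, B2->F, B3->T, B4->F, B6->S, B5->F, B8->T, ...; records B1=T, B1=F, B2=T, B2=F, B3=T, B4=F, B5=F, B6=S, B8=T, B9=F, B10=T
run #2 (q=-1, w=4) runs B1->T, B1->T, B1->T, B1->T, B1->T, B1->T, B1->T, B1->F, B2->T, B2->F, B3->F, B4->F, B6->S, B5->F, ...; records B1=T, B1=F, B2=T, B2=F, B3=F, B4=F, B5=F, B6=S, B8=F, B9=T
run #3 (q=-3, w=1) runs B1->T, B1->T, B1->T, B1->T, B1->T, B1->T, B1->T, B1->T, B1->T, B1->T, B1->F, B2->T, B2->F, B3->T, ...; records B1=T, B1=F, B2=T, B2=F, B3=T, B4=F, B5=T, B6=E, B7=F, B8=F, B9=T
run #4 (q=1, w=5) runs B1->T, B1->T, B1->T, B1->T, B1->T, B1->T, B1->F, B2->T, B2->F, B3->F, B4->F, B6->S, B5->F, B8->F, ...; records B1=T, B1=F, B2=T, B2=F, B3=F, B4=F, B5=F, B6=S, B8=F, B9=T
run #5 (q=-1, w=7) runs B1->T, B1->T, B1->T, B1->T, B1->F, B2->T, B2->F, B3->F, B4->F, B6->E, B5->T, B7->F, B8->F, B9->T; records B1=T, B1=F, B2=T, B2=F, B3=F, B4=F, B5=T, B6=E, B7=F, B8=F, B9=T
run #6 (q=0, w=4) runs B1->T, B1->T, B1->T, B1->T, B1->T, B1->T, B1->T, B1->F, B2->T, B2->F, B3->F, B4->F, B6->S, B5->F, ...; records B1=T, B1=F, B2=T, B2=F, B3=F, B4=F, B5=F, B6=S, B8=F, B9=T
run #7 (q=-1, w=1) runs B1->T, B1->T, B1->T, B1->T, B1->T, B1->T, B1->T, B1->T, B1->T, B1->T, B1->F, B2->T, B2->F, B3->F, ...; records B1=T, B1=F, B2=T, B2=F, B3=F, B4=F, B5=T, B6=E, B7=F, B8=F, B9=T
union over the pool: B1=T, B1=F, B2=T, B2=F, B3=T, B3=F, B4=F, B5=T, B5=F, B6=S, B6=E, B7=F, B8=T, B8=F, B9=T, B9=F, B10=T
uncovered (3 of 20): B4=T, B7=T, B10=F

Answer: B4=T, B7=T, B10=F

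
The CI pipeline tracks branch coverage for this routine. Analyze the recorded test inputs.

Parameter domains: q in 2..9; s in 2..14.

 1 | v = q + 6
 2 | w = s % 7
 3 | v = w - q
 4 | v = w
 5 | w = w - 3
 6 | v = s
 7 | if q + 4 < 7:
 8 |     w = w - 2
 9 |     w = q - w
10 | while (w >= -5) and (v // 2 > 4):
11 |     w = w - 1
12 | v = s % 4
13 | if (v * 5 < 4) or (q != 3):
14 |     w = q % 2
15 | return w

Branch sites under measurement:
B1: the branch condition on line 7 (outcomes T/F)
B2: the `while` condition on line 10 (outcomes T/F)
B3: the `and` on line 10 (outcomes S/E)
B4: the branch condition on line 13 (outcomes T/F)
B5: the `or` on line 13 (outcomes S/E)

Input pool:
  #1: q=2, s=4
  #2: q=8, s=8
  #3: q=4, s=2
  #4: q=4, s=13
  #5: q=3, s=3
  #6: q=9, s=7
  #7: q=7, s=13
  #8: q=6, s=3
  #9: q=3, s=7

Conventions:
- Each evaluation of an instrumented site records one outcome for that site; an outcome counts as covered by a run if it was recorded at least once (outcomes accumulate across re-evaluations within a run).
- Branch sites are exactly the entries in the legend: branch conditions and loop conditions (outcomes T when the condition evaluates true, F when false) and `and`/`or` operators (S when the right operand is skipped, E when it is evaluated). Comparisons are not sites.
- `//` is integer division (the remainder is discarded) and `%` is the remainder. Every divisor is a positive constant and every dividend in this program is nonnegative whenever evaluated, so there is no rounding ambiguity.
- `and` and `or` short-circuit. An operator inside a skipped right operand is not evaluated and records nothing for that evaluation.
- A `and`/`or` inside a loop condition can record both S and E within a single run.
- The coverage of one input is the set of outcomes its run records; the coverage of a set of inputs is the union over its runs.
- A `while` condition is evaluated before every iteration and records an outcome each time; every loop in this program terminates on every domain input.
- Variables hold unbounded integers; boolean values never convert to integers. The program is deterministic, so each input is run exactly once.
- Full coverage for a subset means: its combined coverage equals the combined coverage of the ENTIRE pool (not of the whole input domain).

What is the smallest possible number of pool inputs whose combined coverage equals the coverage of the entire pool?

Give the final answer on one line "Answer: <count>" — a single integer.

input #1 (q=2, s=4): events B1->T, B3->E, B2->F, B5->S, B4->T; covers B1=T, B2=F, B3=E, B4=T, B5=S
input #2 (q=8, s=8): events B1->F, B3->E, B2->F, B5->S, B4->T; covers B1=F, B2=F, B3=E, B4=T, B5=S
input #3 (q=4, s=2): events B1->F, B3->E, B2->F, B5->E, B4->T; covers B1=F, B2=F, B3=E, B4=T, B5=E
input #4 (q=4, s=13): events B1->F, B3->E, B2->T, B3->E, B2->T, B3->E, B2->T, B3->E, B2->T, B3->E, B2->T, B3->E, B2->T, B3->E, ...; covers B1=F, B2=T, B2=F, B3=S, B3=E, B4=T, B5=E
input #5 (q=3, s=3): events B1->F, B3->E, B2->F, B5->E, B4->F; covers B1=F, B2=F, B3=E, B4=F, B5=E
input #6 (q=9, s=7): events B1->F, B3->E, B2->F, B5->E, B4->T; covers B1=F, B2=F, B3=E, B4=T, B5=E
input #7 (q=7, s=13): events B1->F, B3->E, B2->T, B3->E, B2->T, B3->E, B2->T, B3->E, B2->T, B3->E, B2->T, B3->E, B2->T, B3->E, ...; covers B1=F, B2=T, B2=F, B3=S, B3=E, B4=T, B5=E
input #8 (q=6, s=3): events B1->F, B3->E, B2->F, B5->E, B4->T; covers B1=F, B2=F, B3=E, B4=T, B5=E
input #9 (q=3, s=7): events B1->F, B3->E, B2->F, B5->E, B4->F; covers B1=F, B2=F, B3=E, B4=F, B5=E
the full pool covers 10 outcomes: B1=T, B1=F, B2=T, B2=F, B3=S, B3=E, B4=T, B4=F, B5=S, B5=E
no size-1 subset reaches all 10 outcomes (best union: 7/10)
no size-2 subset reaches all 10 outcomes (best union: 9/10)
size 3: inputs {1, 4, 5} cover all 10 outcomes, and no lexicographically smaller subset of this size does

Answer: 3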